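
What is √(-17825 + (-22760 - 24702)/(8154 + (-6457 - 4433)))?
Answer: I*√2564302/12 ≈ 133.45*I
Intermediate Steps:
√(-17825 + (-22760 - 24702)/(8154 + (-6457 - 4433))) = √(-17825 - 47462/(8154 - 10890)) = √(-17825 - 47462/(-2736)) = √(-17825 - 47462*(-1/2736)) = √(-17825 + 1249/72) = √(-1282151/72) = I*√2564302/12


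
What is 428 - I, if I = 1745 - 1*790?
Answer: -527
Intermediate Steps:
I = 955 (I = 1745 - 790 = 955)
428 - I = 428 - 1*955 = 428 - 955 = -527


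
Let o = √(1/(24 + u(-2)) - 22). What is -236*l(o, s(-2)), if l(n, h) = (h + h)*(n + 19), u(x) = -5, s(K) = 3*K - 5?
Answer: 98648 + 5192*I*√7923/19 ≈ 98648.0 + 24324.0*I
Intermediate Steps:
s(K) = -5 + 3*K
o = I*√7923/19 (o = √(1/(24 - 5) - 22) = √(1/19 - 22) = √(-417/19) = I*√7923/19 ≈ 4.6848*I)
l(n, h) = 2*h*(19 + n) (l(n, h) = (2*h)*(19 + n) = 2*h*(19 + n))
-236*l(o, s(-2)) = -472*(-5 + 3*(-2))*(19 + I*√7923/19) = -472*(-5 - 6)*(19 + I*√7923/19) = -472*(-11)*(19 + I*√7923/19) = -236*(-418 - 22*I*√7923/19) = 98648 + 5192*I*√7923/19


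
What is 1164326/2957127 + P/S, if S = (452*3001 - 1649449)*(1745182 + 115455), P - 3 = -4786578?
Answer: 634759349795029039/1612110487180677303 ≈ 0.39374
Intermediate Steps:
P = -4786575 (P = 3 - 4786578 = -4786575)
S = -545161059089 (S = (1356452 - 1649449)*1860637 = -292997*1860637 = -545161059089)
1164326/2957127 + P/S = 1164326/2957127 - 4786575/(-545161059089) = 1164326*(1/2957127) - 4786575*(-1/545161059089) = 1164326/2957127 + 4786575/545161059089 = 634759349795029039/1612110487180677303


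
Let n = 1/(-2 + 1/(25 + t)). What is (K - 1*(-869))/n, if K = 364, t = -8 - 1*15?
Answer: -3699/2 ≈ -1849.5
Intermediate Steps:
t = -23 (t = -8 - 15 = -23)
n = -⅔ (n = 1/(-2 + 1/(25 - 23)) = 1/(-2 + 1/2) = 1/(-2 + ½) = 1/(-3/2) = -⅔ ≈ -0.66667)
(K - 1*(-869))/n = (364 - 1*(-869))/(-⅔) = (364 + 869)*(-3/2) = 1233*(-3/2) = -3699/2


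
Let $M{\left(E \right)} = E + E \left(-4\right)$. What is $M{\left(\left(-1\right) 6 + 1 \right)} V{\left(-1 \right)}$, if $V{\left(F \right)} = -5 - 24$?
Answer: $-435$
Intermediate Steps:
$V{\left(F \right)} = -29$ ($V{\left(F \right)} = -5 - 24 = -29$)
$M{\left(E \right)} = - 3 E$ ($M{\left(E \right)} = E - 4 E = - 3 E$)
$M{\left(\left(-1\right) 6 + 1 \right)} V{\left(-1 \right)} = - 3 \left(\left(-1\right) 6 + 1\right) \left(-29\right) = - 3 \left(-6 + 1\right) \left(-29\right) = \left(-3\right) \left(-5\right) \left(-29\right) = 15 \left(-29\right) = -435$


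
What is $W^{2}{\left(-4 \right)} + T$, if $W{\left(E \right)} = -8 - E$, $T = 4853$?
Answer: $4869$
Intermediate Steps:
$W^{2}{\left(-4 \right)} + T = \left(-8 - -4\right)^{2} + 4853 = \left(-8 + 4\right)^{2} + 4853 = \left(-4\right)^{2} + 4853 = 16 + 4853 = 4869$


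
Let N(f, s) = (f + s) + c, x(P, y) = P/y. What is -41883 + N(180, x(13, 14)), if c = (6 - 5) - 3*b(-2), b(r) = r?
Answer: -583731/14 ≈ -41695.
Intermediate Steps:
c = 7 (c = (6 - 5) - 3*(-2) = 1 + 6 = 7)
N(f, s) = 7 + f + s (N(f, s) = (f + s) + 7 = 7 + f + s)
-41883 + N(180, x(13, 14)) = -41883 + (7 + 180 + 13/14) = -41883 + 2631/14 = -583731/14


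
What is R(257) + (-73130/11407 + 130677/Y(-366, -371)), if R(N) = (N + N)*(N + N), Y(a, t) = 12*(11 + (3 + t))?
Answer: 253114065839/958188 ≈ 2.6416e+5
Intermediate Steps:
Y(a, t) = 168 + 12*t (Y(a, t) = 12*(14 + t) = 168 + 12*t)
R(N) = 4*N² (R(N) = (2*N)*(2*N) = 4*N²)
R(257) + (-73130/11407 + 130677/Y(-366, -371)) = 4*257² + (-73130/11407 + 130677/(168 + 12*(-371))) = 4*66049 + (-73130*1/11407 + 130677/(168 - 4452)) = 264196 + (-73130/11407 + 130677/(-4284)) = 264196 + (-73130/11407 + 130677*(-1/4284)) = 264196 + (-73130/11407 - 43559/1428) = 264196 - 35371009/958188 = 253114065839/958188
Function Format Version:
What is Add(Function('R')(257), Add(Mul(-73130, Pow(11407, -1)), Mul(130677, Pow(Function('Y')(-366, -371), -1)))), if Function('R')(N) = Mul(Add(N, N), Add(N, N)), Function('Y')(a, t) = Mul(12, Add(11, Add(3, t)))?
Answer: Rational(253114065839, 958188) ≈ 2.6416e+5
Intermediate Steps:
Function('Y')(a, t) = Add(168, Mul(12, t)) (Function('Y')(a, t) = Mul(12, Add(14, t)) = Add(168, Mul(12, t)))
Function('R')(N) = Mul(4, Pow(N, 2)) (Function('R')(N) = Mul(Mul(2, N), Mul(2, N)) = Mul(4, Pow(N, 2)))
Add(Function('R')(257), Add(Mul(-73130, Pow(11407, -1)), Mul(130677, Pow(Function('Y')(-366, -371), -1)))) = Add(Mul(4, Pow(257, 2)), Add(Mul(-73130, Pow(11407, -1)), Mul(130677, Pow(Add(168, Mul(12, -371)), -1)))) = Add(Mul(4, 66049), Add(Mul(-73130, Rational(1, 11407)), Mul(130677, Pow(Add(168, -4452), -1)))) = Add(264196, Add(Rational(-73130, 11407), Mul(130677, Pow(-4284, -1)))) = Add(264196, Add(Rational(-73130, 11407), Mul(130677, Rational(-1, 4284)))) = Add(264196, Add(Rational(-73130, 11407), Rational(-43559, 1428))) = Add(264196, Rational(-35371009, 958188)) = Rational(253114065839, 958188)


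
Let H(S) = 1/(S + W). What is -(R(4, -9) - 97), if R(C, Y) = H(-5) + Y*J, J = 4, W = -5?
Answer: 1331/10 ≈ 133.10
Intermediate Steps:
H(S) = 1/(-5 + S) (H(S) = 1/(S - 5) = 1/(-5 + S))
R(C, Y) = -1/10 + 4*Y (R(C, Y) = 1/(-5 - 5) + Y*4 = 1/(-10) + 4*Y = -1/10 + 4*Y)
-(R(4, -9) - 97) = -((-1/10 + 4*(-9)) - 97) = -((-1/10 - 36) - 97) = -(-361/10 - 97) = -1*(-1331/10) = 1331/10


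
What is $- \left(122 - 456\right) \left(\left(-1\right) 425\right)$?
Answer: $-141950$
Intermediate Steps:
$- \left(122 - 456\right) \left(\left(-1\right) 425\right) = - \left(-334\right) \left(-425\right) = \left(-1\right) 141950 = -141950$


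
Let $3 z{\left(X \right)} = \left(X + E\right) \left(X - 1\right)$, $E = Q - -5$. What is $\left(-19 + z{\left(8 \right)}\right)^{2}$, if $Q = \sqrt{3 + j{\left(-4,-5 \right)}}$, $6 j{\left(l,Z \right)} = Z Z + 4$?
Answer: $\frac{9239}{54} + \frac{238 \sqrt{282}}{27} \approx 319.12$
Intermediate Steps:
$j{\left(l,Z \right)} = \frac{2}{3} + \frac{Z^{2}}{6}$ ($j{\left(l,Z \right)} = \frac{Z Z + 4}{6} = \frac{Z^{2} + 4}{6} = \frac{4 + Z^{2}}{6} = \frac{2}{3} + \frac{Z^{2}}{6}$)
$Q = \frac{\sqrt{282}}{6}$ ($Q = \sqrt{3 + \left(\frac{2}{3} + \frac{\left(-5\right)^{2}}{6}\right)} = \sqrt{3 + \left(\frac{2}{3} + \frac{1}{6} \cdot 25\right)} = \sqrt{3 + \left(\frac{2}{3} + \frac{25}{6}\right)} = \sqrt{3 + \frac{29}{6}} = \sqrt{\frac{47}{6}} = \frac{\sqrt{282}}{6} \approx 2.7988$)
$E = 5 + \frac{\sqrt{282}}{6}$ ($E = \frac{\sqrt{282}}{6} - -5 = \frac{\sqrt{282}}{6} + 5 = 5 + \frac{\sqrt{282}}{6} \approx 7.7988$)
$z{\left(X \right)} = \frac{\left(-1 + X\right) \left(5 + X + \frac{\sqrt{282}}{6}\right)}{3}$ ($z{\left(X \right)} = \frac{\left(X + \left(5 + \frac{\sqrt{282}}{6}\right)\right) \left(X - 1\right)}{3} = \frac{\left(5 + X + \frac{\sqrt{282}}{6}\right) \left(-1 + X\right)}{3} = \frac{\left(-1 + X\right) \left(5 + X + \frac{\sqrt{282}}{6}\right)}{3}$)
$\left(-19 + z{\left(8 \right)}\right)^{2} = \left(-19 + \left(- \frac{5}{3} - \frac{\sqrt{282}}{18} + \frac{8^{2}}{3} + \frac{4}{3} \cdot 8 + \frac{1}{18} \cdot 8 \sqrt{282}\right)\right)^{2} = \left(-19 + \left(- \frac{5}{3} - \frac{\sqrt{282}}{18} + \frac{1}{3} \cdot 64 + \frac{32}{3} + \frac{4 \sqrt{282}}{9}\right)\right)^{2} = \left(-19 + \left(- \frac{5}{3} - \frac{\sqrt{282}}{18} + \frac{64}{3} + \frac{32}{3} + \frac{4 \sqrt{282}}{9}\right)\right)^{2} = \left(-19 + \left(\frac{91}{3} + \frac{7 \sqrt{282}}{18}\right)\right)^{2} = \left(\frac{34}{3} + \frac{7 \sqrt{282}}{18}\right)^{2}$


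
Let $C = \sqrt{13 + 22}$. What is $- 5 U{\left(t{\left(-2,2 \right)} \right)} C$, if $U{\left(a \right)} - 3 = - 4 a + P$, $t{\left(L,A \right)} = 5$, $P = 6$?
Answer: $55 \sqrt{35} \approx 325.38$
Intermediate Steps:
$U{\left(a \right)} = 9 - 4 a$ ($U{\left(a \right)} = 3 - \left(-6 + 4 a\right) = 9 - 4 a$)
$C = \sqrt{35} \approx 5.9161$
$- 5 U{\left(t{\left(-2,2 \right)} \right)} C = - 5 \left(9 - 20\right) \sqrt{35} = \left(-5\right) \left(-11\right) \sqrt{35} = 55 \sqrt{35}$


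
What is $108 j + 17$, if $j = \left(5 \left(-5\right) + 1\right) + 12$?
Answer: $-1279$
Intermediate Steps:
$j = -12$ ($j = \left(-25 + 1\right) + 12 = -24 + 12 = -12$)
$108 j + 17 = 108 \left(-12\right) + 17 = -1296 + 17 = -1279$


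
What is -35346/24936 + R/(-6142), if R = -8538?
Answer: -349297/12763076 ≈ -0.027368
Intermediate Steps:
-35346/24936 + R/(-6142) = -35346/24936 - 8538/(-6142) = -35346*1/24936 - 8538*(-1/6142) = -5891/4156 + 4269/3071 = -349297/12763076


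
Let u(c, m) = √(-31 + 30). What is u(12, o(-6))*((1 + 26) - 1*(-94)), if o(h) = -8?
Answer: 121*I ≈ 121.0*I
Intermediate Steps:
u(c, m) = I (u(c, m) = √(-1) = I)
u(12, o(-6))*((1 + 26) - 1*(-94)) = I*((1 + 26) - 1*(-94)) = I*(27 + 94) = I*121 = 121*I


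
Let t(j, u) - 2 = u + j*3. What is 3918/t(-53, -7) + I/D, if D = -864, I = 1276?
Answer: -224651/8856 ≈ -25.367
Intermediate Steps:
t(j, u) = 2 + u + 3*j (t(j, u) = 2 + (u + j*3) = 2 + (u + 3*j) = 2 + u + 3*j)
3918/t(-53, -7) + I/D = 3918/(2 - 7 + 3*(-53)) + 1276/(-864) = 3918/(2 - 7 - 159) + 1276*(-1/864) = 3918/(-164) - 319/216 = 3918*(-1/164) - 319/216 = -1959/82 - 319/216 = -224651/8856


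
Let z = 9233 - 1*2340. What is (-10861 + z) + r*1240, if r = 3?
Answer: -248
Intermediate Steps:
z = 6893 (z = 9233 - 2340 = 6893)
(-10861 + z) + r*1240 = (-10861 + 6893) + 3*1240 = -3968 + 3720 = -248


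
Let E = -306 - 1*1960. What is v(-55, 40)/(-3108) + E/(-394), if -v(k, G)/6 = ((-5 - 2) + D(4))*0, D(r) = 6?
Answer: 1133/197 ≈ 5.7513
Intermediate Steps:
E = -2266 (E = -306 - 1960 = -2266)
v(k, G) = 0 (v(k, G) = -6*((-5 - 2) + 6)*0 = -6*(-7 + 6)*0 = -(-6)*0 = -6*0 = 0)
v(-55, 40)/(-3108) + E/(-394) = 0/(-3108) - 2266/(-394) = 0*(-1/3108) - 2266*(-1/394) = 0 + 1133/197 = 1133/197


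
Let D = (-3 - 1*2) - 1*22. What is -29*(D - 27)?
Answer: 1566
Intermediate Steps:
D = -27 (D = (-3 - 2) - 22 = -5 - 22 = -27)
-29*(D - 27) = -29*(-27 - 27) = -29*(-54) = 1566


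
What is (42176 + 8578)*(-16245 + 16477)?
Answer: 11774928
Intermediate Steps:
(42176 + 8578)*(-16245 + 16477) = 50754*232 = 11774928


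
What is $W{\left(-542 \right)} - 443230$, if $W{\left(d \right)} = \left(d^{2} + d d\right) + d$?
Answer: $143756$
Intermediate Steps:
$W{\left(d \right)} = d + 2 d^{2}$ ($W{\left(d \right)} = \left(d^{2} + d^{2}\right) + d = 2 d^{2} + d = d + 2 d^{2}$)
$W{\left(-542 \right)} - 443230 = - 542 \left(1 + 2 \left(-542\right)\right) - 443230 = - 542 \left(1 - 1084\right) - 443230 = \left(-542\right) \left(-1083\right) - 443230 = 586986 - 443230 = 143756$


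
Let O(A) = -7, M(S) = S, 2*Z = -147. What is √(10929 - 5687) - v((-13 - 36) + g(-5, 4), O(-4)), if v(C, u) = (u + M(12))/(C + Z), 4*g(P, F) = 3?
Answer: 20/487 + √5242 ≈ 72.443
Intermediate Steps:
Z = -147/2 (Z = (½)*(-147) = -147/2 ≈ -73.500)
g(P, F) = ¾ (g(P, F) = (¼)*3 = ¾)
v(C, u) = (12 + u)/(-147/2 + C) (v(C, u) = (u + 12)/(C - 147/2) = (12 + u)/(-147/2 + C))
√(10929 - 5687) - v((-13 - 36) + g(-5, 4), O(-4)) = √(10929 - 5687) - 2*(12 - 7)/(-147 + 2*((-13 - 36) + ¾)) = √5242 - 2*5/(-147 + 2*(-49 + ¾)) = √5242 - 2*5/(-147 + 2*(-193/4)) = √5242 - 2*5/(-147 - 193/2) = √5242 - 2*5/(-487/2) = √5242 - 2*(-2)*5/487 = √5242 - 1*(-20/487) = √5242 + 20/487 = 20/487 + √5242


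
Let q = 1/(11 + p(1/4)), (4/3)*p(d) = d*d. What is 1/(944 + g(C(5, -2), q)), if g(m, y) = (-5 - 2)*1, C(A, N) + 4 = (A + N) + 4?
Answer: 1/937 ≈ 0.0010672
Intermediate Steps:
p(d) = 3*d²/4 (p(d) = 3*(d*d)/4 = 3*d²/4)
C(A, N) = A + N (C(A, N) = -4 + ((A + N) + 4) = -4 + (4 + A + N) = A + N)
q = 64/707 (q = 1/(11 + 3*(1/4)²/4) = 1/(11 + 3*(¼)²/4) = 1/(11 + (¾)*(1/16)) = 1/(11 + 3/64) = 1/(707/64) = 64/707 ≈ 0.090523)
g(m, y) = -7 (g(m, y) = -7*1 = -7)
1/(944 + g(C(5, -2), q)) = 1/(944 - 7) = 1/937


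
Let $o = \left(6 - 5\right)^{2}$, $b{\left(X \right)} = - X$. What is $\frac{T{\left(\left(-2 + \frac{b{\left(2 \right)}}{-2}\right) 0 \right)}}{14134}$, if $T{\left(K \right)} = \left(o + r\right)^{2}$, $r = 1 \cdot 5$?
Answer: $\frac{18}{7067} \approx 0.002547$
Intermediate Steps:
$r = 5$
$o = 1$ ($o = 1^{2} = 1$)
$T{\left(K \right)} = 36$ ($T{\left(K \right)} = \left(1 + 5\right)^{2} = 6^{2} = 36$)
$\frac{T{\left(\left(-2 + \frac{b{\left(2 \right)}}{-2}\right) 0 \right)}}{14134} = \frac{36}{14134} = 36 \cdot \frac{1}{14134} = \frac{18}{7067}$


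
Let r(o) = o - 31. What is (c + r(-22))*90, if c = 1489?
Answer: 129240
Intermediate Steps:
r(o) = -31 + o
(c + r(-22))*90 = (1489 + (-31 - 22))*90 = (1489 - 53)*90 = 1436*90 = 129240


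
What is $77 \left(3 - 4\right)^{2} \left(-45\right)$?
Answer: $-3465$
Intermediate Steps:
$77 \left(3 - 4\right)^{2} \left(-45\right) = 77 \left(-1\right)^{2} \left(-45\right) = 77 \cdot 1 \left(-45\right) = 77 \left(-45\right) = -3465$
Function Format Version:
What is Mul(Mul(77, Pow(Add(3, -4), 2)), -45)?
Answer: -3465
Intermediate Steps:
Mul(Mul(77, Pow(Add(3, -4), 2)), -45) = Mul(Mul(77, Pow(-1, 2)), -45) = Mul(Mul(77, 1), -45) = Mul(77, -45) = -3465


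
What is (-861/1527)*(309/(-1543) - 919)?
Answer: 407059562/785387 ≈ 518.29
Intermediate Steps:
(-861/1527)*(309/(-1543) - 919) = (-861*1/1527)*(309*(-1/1543) - 919) = -287*(-309/1543 - 919)/509 = -287/509*(-1418326/1543) = 407059562/785387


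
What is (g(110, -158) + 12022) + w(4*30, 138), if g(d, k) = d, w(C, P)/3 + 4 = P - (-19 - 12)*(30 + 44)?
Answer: 19416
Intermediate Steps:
w(C, P) = 6870 + 3*P (w(C, P) = -12 + 3*(P - (-19 - 12)*(30 + 44)) = -12 + 3*(P - (-31)*74) = -12 + 3*(P - 1*(-2294)) = -12 + 3*(P + 2294) = -12 + 3*(2294 + P) = -12 + (6882 + 3*P) = 6870 + 3*P)
(g(110, -158) + 12022) + w(4*30, 138) = (110 + 12022) + (6870 + 3*138) = 12132 + (6870 + 414) = 12132 + 7284 = 19416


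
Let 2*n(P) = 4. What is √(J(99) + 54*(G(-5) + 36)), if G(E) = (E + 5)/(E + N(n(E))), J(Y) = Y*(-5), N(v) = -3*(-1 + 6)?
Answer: 3*√161 ≈ 38.066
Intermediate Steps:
n(P) = 2 (n(P) = (½)*4 = 2)
N(v) = -15 (N(v) = -3*5 = -15)
J(Y) = -5*Y
G(E) = (5 + E)/(-15 + E) (G(E) = (E + 5)/(E - 15) = (5 + E)/(-15 + E))
√(J(99) + 54*(G(-5) + 36)) = √(-5*99 + 54*((5 - 5)/(-15 - 5) + 36)) = √(-495 + 54*(0/(-20) + 36)) = √(-495 + 54*(-1/20*0 + 36)) = √(-495 + 54*(0 + 36)) = √(-495 + 54*36) = √(-495 + 1944) = √1449 = 3*√161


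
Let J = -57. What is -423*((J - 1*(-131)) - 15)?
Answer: -24957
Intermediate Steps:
-423*((J - 1*(-131)) - 15) = -423*((-57 - 1*(-131)) - 15) = -423*((-57 + 131) - 15) = -423*(74 - 15) = -423*59 = -24957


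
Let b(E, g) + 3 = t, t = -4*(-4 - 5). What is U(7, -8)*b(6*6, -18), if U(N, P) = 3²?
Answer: 297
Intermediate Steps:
U(N, P) = 9
t = 36 (t = -4*(-9) = 36)
b(E, g) = 33 (b(E, g) = -3 + 36 = 33)
U(7, -8)*b(6*6, -18) = 9*33 = 297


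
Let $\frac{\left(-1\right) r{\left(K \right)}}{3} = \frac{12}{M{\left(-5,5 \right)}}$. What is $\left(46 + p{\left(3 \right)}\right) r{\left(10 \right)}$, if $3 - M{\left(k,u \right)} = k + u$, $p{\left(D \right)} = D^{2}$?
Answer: $-660$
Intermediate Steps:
$M{\left(k,u \right)} = 3 - k - u$ ($M{\left(k,u \right)} = 3 - \left(k + u\right) = 3 - k - u$)
$r{\left(K \right)} = -12$ ($r{\left(K \right)} = - 3 \frac{12}{3 - -5 - 5} = - 3 \frac{12}{3 + 5 - 5} = - 3 \cdot \frac{12}{3} = - 3 \cdot 12 \cdot \frac{1}{3} = \left(-3\right) 4 = -12$)
$\left(46 + p{\left(3 \right)}\right) r{\left(10 \right)} = \left(46 + 3^{2}\right) \left(-12\right) = \left(46 + 9\right) \left(-12\right) = 55 \left(-12\right) = -660$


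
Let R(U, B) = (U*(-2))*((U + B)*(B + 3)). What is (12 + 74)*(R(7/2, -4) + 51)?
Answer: 4085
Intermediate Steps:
R(U, B) = -2*U*(3 + B)*(B + U) (R(U, B) = (-2*U)*((B + U)*(3 + B)) = (-2*U)*((3 + B)*(B + U)) = -2*U*(3 + B)*(B + U))
(12 + 74)*(R(7/2, -4) + 51) = (12 + 74)*(-2*7/2*((-4)² + 3*(-4) + 3*(7/2) - 28/2) + 51) = 86*(-2*7*(½)*(16 - 12 + 3*(7*(½)) - 28/2) + 51) = 86*(-2*7/2*(16 - 12 + 3*(7/2) - 4*7/2) + 51) = 86*(-2*7/2*(16 - 12 + 21/2 - 14) + 51) = 86*(-2*7/2*½ + 51) = 86*(-7/2 + 51) = 86*(95/2) = 4085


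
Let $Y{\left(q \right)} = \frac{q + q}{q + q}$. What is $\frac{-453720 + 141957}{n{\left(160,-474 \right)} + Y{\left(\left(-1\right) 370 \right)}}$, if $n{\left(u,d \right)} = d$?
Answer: $\frac{311763}{473} \approx 659.12$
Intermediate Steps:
$Y{\left(q \right)} = 1$ ($Y{\left(q \right)} = \frac{2 q}{2 q} = 2 q \frac{1}{2 q} = 1$)
$\frac{-453720 + 141957}{n{\left(160,-474 \right)} + Y{\left(\left(-1\right) 370 \right)}} = \frac{-453720 + 141957}{-474 + 1} = - \frac{311763}{-473} = \left(-311763\right) \left(- \frac{1}{473}\right) = \frac{311763}{473}$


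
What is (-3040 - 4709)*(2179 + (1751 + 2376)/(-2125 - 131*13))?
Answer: -21534690555/1276 ≈ -1.6877e+7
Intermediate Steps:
(-3040 - 4709)*(2179 + (1751 + 2376)/(-2125 - 131*13)) = -7749*(2179 + 4127/(-2125 - 1703)) = -7749*(2179 + 4127/(-3828)) = -7749*(2179 + 4127*(-1/3828)) = -7749*(2179 - 4127/3828) = -7749*8337085/3828 = -21534690555/1276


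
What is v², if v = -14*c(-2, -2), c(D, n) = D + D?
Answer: 3136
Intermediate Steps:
c(D, n) = 2*D
v = 56 (v = -28*(-2) = -14*(-4) = 56)
v² = 56² = 3136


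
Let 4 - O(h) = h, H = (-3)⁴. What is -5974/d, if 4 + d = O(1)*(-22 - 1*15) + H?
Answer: 2987/17 ≈ 175.71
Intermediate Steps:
H = 81
O(h) = 4 - h
d = -34 (d = -4 + ((4 - 1*1)*(-22 - 1*15) + 81) = -4 + ((4 - 1)*(-22 - 15) + 81) = -4 + (3*(-37) + 81) = -4 + (-111 + 81) = -4 - 30 = -34)
-5974/d = -5974/(-34) = -5974*(-1/34) = 2987/17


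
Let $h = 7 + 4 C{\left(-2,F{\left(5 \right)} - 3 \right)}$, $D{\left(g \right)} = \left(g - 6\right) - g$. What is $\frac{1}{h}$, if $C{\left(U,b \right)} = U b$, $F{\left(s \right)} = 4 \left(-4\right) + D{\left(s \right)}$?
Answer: $\frac{1}{207} \approx 0.0048309$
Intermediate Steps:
$D{\left(g \right)} = -6$ ($D{\left(g \right)} = \left(g - 6\right) - g = \left(-6 + g\right) - g = -6$)
$F{\left(s \right)} = -22$ ($F{\left(s \right)} = 4 \left(-4\right) - 6 = -16 - 6 = -22$)
$h = 207$ ($h = 7 + 4 \left(- 2 \left(-22 - 3\right)\right) = 7 + 4 \left(\left(-2\right) \left(-25\right)\right) = 7 + 4 \cdot 50 = 7 + 200 = 207$)
$\frac{1}{h} = \frac{1}{207}$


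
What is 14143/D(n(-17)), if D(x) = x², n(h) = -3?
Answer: 14143/9 ≈ 1571.4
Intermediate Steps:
14143/D(n(-17)) = 14143/((-3)²) = 14143/9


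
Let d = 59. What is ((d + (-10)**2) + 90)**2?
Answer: 62001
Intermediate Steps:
((d + (-10)**2) + 90)**2 = ((59 + (-10)**2) + 90)**2 = ((59 + 100) + 90)**2 = (159 + 90)**2 = 249**2 = 62001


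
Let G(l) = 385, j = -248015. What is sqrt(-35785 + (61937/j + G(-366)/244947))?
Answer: I*sqrt(132070000201584197301580245)/60750530205 ≈ 189.17*I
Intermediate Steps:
sqrt(-35785 + (61937/j + G(-366)/244947)) = sqrt(-35785 + (61937/(-248015) + 385/244947)) = sqrt(-35785 + (61937*(-1/248015) + 385*(1/244947))) = sqrt(-35785 + (-61937/248015 + 385/244947)) = sqrt(-35785 - 15075796564/60750530205) = sqrt(-2173972799182489/60750530205) = I*sqrt(132070000201584197301580245)/60750530205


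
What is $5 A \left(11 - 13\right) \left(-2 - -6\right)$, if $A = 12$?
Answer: $-480$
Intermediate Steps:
$5 A \left(11 - 13\right) \left(-2 - -6\right) = 5 \cdot 12 \left(11 - 13\right) \left(-2 - -6\right) = 60 \left(- 2 \left(-2 + 6\right)\right) = 60 \left(\left(-2\right) 4\right) = 60 \left(-8\right) = -480$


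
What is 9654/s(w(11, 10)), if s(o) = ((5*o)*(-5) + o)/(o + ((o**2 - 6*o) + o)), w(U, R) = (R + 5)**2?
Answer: -355589/4 ≈ -88897.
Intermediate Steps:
w(U, R) = (5 + R)**2
s(o) = -24*o/(o**2 - 4*o) (s(o) = (-25*o + o)/(o + (o**2 - 5*o)) = (-24*o)/(o**2 - 4*o) = -24*o/(o**2 - 4*o))
9654/s(w(11, 10)) = 9654/((-24/(-4 + (5 + 10)**2))) = 9654/((-24/(-4 + 15**2))) = 9654/((-24/(-4 + 225))) = 9654/((-24/221)) = 9654/((-24*1/221)) = 9654/(-24/221) = 9654*(-221/24) = -355589/4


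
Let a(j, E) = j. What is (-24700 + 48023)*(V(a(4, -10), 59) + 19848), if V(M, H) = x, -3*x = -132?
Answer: 463941116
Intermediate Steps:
x = 44 (x = -⅓*(-132) = 44)
V(M, H) = 44
(-24700 + 48023)*(V(a(4, -10), 59) + 19848) = (-24700 + 48023)*(44 + 19848) = 23323*19892 = 463941116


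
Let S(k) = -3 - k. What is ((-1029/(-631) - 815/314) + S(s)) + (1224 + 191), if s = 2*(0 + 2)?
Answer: 278781513/198134 ≈ 1407.0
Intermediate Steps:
s = 4 (s = 2*2 = 4)
((-1029/(-631) - 815/314) + S(s)) + (1224 + 191) = ((-1029/(-631) - 815/314) + (-3 - 1*4)) + (1224 + 191) = ((-1029*(-1/631) - 815*1/314) + (-3 - 4)) + 1415 = ((1029/631 - 815/314) - 7) + 1415 = (-191159/198134 - 7) + 1415 = -1578097/198134 + 1415 = 278781513/198134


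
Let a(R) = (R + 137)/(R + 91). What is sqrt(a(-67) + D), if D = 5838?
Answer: sqrt(210273)/6 ≈ 76.426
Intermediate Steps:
a(R) = (137 + R)/(91 + R)
sqrt(a(-67) + D) = sqrt((137 - 67)/(91 - 67) + 5838) = sqrt(70/24 + 5838) = sqrt((1/24)*70 + 5838) = sqrt(35/12 + 5838) = sqrt(70091/12) = sqrt(210273)/6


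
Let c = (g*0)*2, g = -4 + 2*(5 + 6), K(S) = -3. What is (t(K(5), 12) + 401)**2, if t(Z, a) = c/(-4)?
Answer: 160801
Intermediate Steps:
g = 18 (g = -4 + 2*11 = -4 + 22 = 18)
c = 0 (c = (18*0)*2 = 0*2 = 0)
t(Z, a) = 0 (t(Z, a) = 0/(-4) = 0*(-1/4) = 0)
(t(K(5), 12) + 401)**2 = (0 + 401)**2 = 401**2 = 160801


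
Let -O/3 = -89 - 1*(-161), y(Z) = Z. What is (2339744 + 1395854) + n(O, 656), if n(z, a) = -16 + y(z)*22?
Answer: 3730830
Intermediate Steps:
O = -216 (O = -3*(-89 - 1*(-161)) = -3*(-89 + 161) = -3*72 = -216)
n(z, a) = -16 + 22*z (n(z, a) = -16 + z*22 = -16 + 22*z)
(2339744 + 1395854) + n(O, 656) = (2339744 + 1395854) + (-16 + 22*(-216)) = 3735598 + (-16 - 4752) = 3735598 - 4768 = 3730830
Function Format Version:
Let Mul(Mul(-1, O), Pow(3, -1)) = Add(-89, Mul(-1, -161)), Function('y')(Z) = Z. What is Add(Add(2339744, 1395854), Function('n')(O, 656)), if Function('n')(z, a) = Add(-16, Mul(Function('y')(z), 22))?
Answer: 3730830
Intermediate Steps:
O = -216 (O = Mul(-3, Add(-89, Mul(-1, -161))) = Mul(-3, Add(-89, 161)) = Mul(-3, 72) = -216)
Function('n')(z, a) = Add(-16, Mul(22, z)) (Function('n')(z, a) = Add(-16, Mul(z, 22)) = Add(-16, Mul(22, z)))
Add(Add(2339744, 1395854), Function('n')(O, 656)) = Add(Add(2339744, 1395854), Add(-16, Mul(22, -216))) = Add(3735598, Add(-16, -4752)) = Add(3735598, -4768) = 3730830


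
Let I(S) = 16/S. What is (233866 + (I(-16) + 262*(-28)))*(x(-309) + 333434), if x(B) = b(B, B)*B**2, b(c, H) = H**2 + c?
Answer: 2058571225182814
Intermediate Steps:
b(c, H) = c + H**2
x(B) = B**2*(B + B**2) (x(B) = (B + B**2)*B**2 = B**2*(B + B**2))
(233866 + (I(-16) + 262*(-28)))*(x(-309) + 333434) = (233866 + (16/(-16) + 262*(-28)))*((-309)**3*(1 - 309) + 333434) = (233866 + (16*(-1/16) - 7336))*(-29503629*(-308) + 333434) = (233866 + (-1 - 7336))*(9087117732 + 333434) = (233866 - 7337)*9087451166 = 226529*9087451166 = 2058571225182814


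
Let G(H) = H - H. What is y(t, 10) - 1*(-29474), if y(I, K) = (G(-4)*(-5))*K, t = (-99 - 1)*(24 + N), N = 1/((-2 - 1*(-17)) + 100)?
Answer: 29474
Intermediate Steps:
G(H) = 0
N = 1/115 (N = 1/((-2 + 17) + 100) = 1/(15 + 100) = 1/115 ≈ 0.0086956)
t = -55220/23 (t = (-99 - 1)*(24 + 1/115) = -100*2761/115 = -55220/23 ≈ -2400.9)
y(I, K) = 0 (y(I, K) = (0*(-5))*K = 0*K = 0)
y(t, 10) - 1*(-29474) = 0 - 1*(-29474) = 0 + 29474 = 29474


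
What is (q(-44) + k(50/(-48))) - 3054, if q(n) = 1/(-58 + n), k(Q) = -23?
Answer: -313855/102 ≈ -3077.0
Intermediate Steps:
(q(-44) + k(50/(-48))) - 3054 = (1/(-58 - 44) - 23) - 3054 = (1/(-102) - 23) - 3054 = (-1/102 - 23) - 3054 = -2347/102 - 3054 = -313855/102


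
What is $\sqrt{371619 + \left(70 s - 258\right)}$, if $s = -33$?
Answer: $\sqrt{369051} \approx 607.5$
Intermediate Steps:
$\sqrt{371619 + \left(70 s - 258\right)} = \sqrt{371619 + \left(70 \left(-33\right) - 258\right)} = \sqrt{371619 - 2568} = \sqrt{369051}$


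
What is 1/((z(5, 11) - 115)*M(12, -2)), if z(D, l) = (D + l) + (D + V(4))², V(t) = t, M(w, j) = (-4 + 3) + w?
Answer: -1/198 ≈ -0.0050505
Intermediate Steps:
M(w, j) = -1 + w
z(D, l) = D + l + (4 + D)² (z(D, l) = (D + l) + (D + 4)² = (D + l) + (4 + D)² = D + l + (4 + D)²)
1/((z(5, 11) - 115)*M(12, -2)) = 1/(((5 + 11 + (4 + 5)²) - 115)*(-1 + 12)) = 1/(((5 + 11 + 9²) - 115)*11) = 1/(((5 + 11 + 81) - 115)*11) = 1/((97 - 115)*11) = 1/(-18*11) = 1/(-198) = -1/198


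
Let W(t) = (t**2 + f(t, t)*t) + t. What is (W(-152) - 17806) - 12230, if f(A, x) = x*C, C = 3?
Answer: 62228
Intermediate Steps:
f(A, x) = 3*x (f(A, x) = x*3 = 3*x)
W(t) = t + 4*t**2 (W(t) = (t**2 + (3*t)*t) + t = (t**2 + 3*t**2) + t = 4*t**2 + t = t + 4*t**2)
(W(-152) - 17806) - 12230 = (-152*(1 + 4*(-152)) - 17806) - 12230 = (-152*(1 - 608) - 17806) - 12230 = (-152*(-607) - 17806) - 12230 = (92264 - 17806) - 12230 = 74458 - 12230 = 62228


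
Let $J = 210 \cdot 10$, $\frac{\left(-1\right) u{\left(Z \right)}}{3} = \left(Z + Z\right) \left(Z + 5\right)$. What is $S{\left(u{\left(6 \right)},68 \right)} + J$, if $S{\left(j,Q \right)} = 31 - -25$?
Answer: $2156$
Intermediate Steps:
$u{\left(Z \right)} = - 6 Z \left(5 + Z\right)$ ($u{\left(Z \right)} = - 3 \left(Z + Z\right) \left(Z + 5\right) = - 3 \cdot 2 Z \left(5 + Z\right) = - 6 Z \left(5 + Z\right)$)
$S{\left(j,Q \right)} = 56$ ($S{\left(j,Q \right)} = 31 + 25 = 56$)
$J = 2100$
$S{\left(u{\left(6 \right)},68 \right)} + J = 56 + 2100 = 2156$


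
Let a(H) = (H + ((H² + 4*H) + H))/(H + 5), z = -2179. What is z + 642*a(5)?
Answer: 1352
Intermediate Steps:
a(H) = (H² + 6*H)/(5 + H) (a(H) = (H + (H² + 5*H))/(5 + H) = (H² + 6*H)/(5 + H))
z + 642*a(5) = -2179 + 642*(5*(6 + 5)/(5 + 5)) = -2179 + 642*(5*11/10) = -2179 + 642*(5*(⅒)*11) = -2179 + 642*(11/2) = -2179 + 3531 = 1352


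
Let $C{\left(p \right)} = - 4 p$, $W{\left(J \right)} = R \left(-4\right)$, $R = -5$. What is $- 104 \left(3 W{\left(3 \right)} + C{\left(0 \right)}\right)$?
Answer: $-6240$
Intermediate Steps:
$W{\left(J \right)} = 20$ ($W{\left(J \right)} = \left(-5\right) \left(-4\right) = 20$)
$- 104 \left(3 W{\left(3 \right)} + C{\left(0 \right)}\right) = - 104 \left(3 \cdot 20 - 0\right) = - 104 \left(60 + 0\right) = \left(-104\right) 60 = -6240$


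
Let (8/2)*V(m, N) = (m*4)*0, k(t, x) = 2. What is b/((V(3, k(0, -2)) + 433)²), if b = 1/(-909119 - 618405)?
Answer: -1/286393947236 ≈ -3.4917e-12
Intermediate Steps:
V(m, N) = 0 (V(m, N) = ((m*4)*0)/4 = ((4*m)*0)/4 = (¼)*0 = 0)
b = -1/1527524 (b = 1/(-1527524) = -1/1527524 ≈ -6.5465e-7)
b/((V(3, k(0, -2)) + 433)²) = -1/(1527524*(0 + 433)²) = -1/(1527524*(433²)) = -1/1527524/187489 = -1/1527524*1/187489 = -1/286393947236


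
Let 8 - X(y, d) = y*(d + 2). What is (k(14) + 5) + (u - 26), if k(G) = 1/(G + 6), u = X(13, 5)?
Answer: -2079/20 ≈ -103.95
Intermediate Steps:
X(y, d) = 8 - y*(2 + d) (X(y, d) = 8 - y*(d + 2) = 8 - y*(2 + d))
u = -83 (u = 8 - 2*13 - 1*5*13 = 8 - 26 - 65 = -83)
k(G) = 1/(6 + G)
(k(14) + 5) + (u - 26) = (1/(6 + 14) + 5) + (-83 - 26) = (1/20 + 5) - 109 = 101/20 - 109 = -2079/20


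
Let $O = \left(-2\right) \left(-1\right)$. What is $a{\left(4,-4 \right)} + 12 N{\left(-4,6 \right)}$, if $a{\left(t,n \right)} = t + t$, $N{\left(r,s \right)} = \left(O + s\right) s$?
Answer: $584$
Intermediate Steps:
$O = 2$
$N{\left(r,s \right)} = s \left(2 + s\right)$ ($N{\left(r,s \right)} = \left(2 + s\right) s = s \left(2 + s\right)$)
$a{\left(t,n \right)} = 2 t$
$a{\left(4,-4 \right)} + 12 N{\left(-4,6 \right)} = 2 \cdot 4 + 12 \cdot 6 \left(2 + 6\right) = 8 + 12 \cdot 6 \cdot 8 = 8 + 12 \cdot 48 = 8 + 576 = 584$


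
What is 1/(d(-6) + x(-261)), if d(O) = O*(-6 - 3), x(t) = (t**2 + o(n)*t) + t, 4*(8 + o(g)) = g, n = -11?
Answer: 4/282879 ≈ 1.4140e-5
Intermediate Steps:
o(g) = -8 + g/4
x(t) = t**2 - 39*t/4 (x(t) = (t**2 + (-8 + (1/4)*(-11))*t) + t = (t**2 + (-8 - 11/4)*t) + t = (t**2 - 43*t/4) + t = t**2 - 39*t/4)
d(O) = -9*O (d(O) = O*(-9) = -9*O)
1/(d(-6) + x(-261)) = 1/(-9*(-6) + (1/4)*(-261)*(-39 + 4*(-261))) = 1/(54 + (1/4)*(-261)*(-39 - 1044)) = 1/(54 + (1/4)*(-261)*(-1083)) = 1/(54 + 282663/4) = 1/(282879/4) = 4/282879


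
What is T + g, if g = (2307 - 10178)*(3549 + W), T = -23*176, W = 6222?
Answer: -76911589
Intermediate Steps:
T = -4048
g = -76907541 (g = (2307 - 10178)*(3549 + 6222) = -7871*9771 = -76907541)
T + g = -4048 - 76907541 = -76911589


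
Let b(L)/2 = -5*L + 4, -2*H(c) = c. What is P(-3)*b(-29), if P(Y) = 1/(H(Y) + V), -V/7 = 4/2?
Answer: -596/25 ≈ -23.840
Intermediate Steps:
H(c) = -c/2
V = -14 (V = -28/2 = -7*2 = -14)
b(L) = 8 - 10*L (b(L) = 2*(-5*L + 4) = 2*(4 - 5*L) = 8 - 10*L)
P(Y) = 1/(-14 - Y/2) (P(Y) = 1/(-Y/2 - 14) = 1/(-14 - Y/2))
P(-3)*b(-29) = (-2/(28 - 3))*(8 - 10*(-29)) = (-2/25)*(8 + 290) = -2*1/25*298 = -2/25*298 = -596/25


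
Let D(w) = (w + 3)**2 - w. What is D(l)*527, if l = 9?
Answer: 71145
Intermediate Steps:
D(w) = (3 + w)**2 - w
D(l)*527 = ((3 + 9)**2 - 1*9)*527 = (12**2 - 9)*527 = (144 - 9)*527 = 135*527 = 71145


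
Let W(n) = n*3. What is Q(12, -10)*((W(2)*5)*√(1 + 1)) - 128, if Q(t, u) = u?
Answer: -128 - 300*√2 ≈ -552.26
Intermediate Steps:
W(n) = 3*n
Q(12, -10)*((W(2)*5)*√(1 + 1)) - 128 = -10*(3*2)*5*√(1 + 1) - 128 = -10*6*5*√2 - 128 = -300*√2 - 128 = -128 - 300*√2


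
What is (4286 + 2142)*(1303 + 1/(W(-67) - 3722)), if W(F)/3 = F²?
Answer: 81621047008/9745 ≈ 8.3757e+6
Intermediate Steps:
W(F) = 3*F²
(4286 + 2142)*(1303 + 1/(W(-67) - 3722)) = (4286 + 2142)*(1303 + 1/(3*(-67)² - 3722)) = 6428*(1303 + 1/(3*4489 - 3722)) = 6428*(1303 + 1/(13467 - 3722)) = 6428*(1303 + 1/9745) = 6428*(12697736/9745) = 81621047008/9745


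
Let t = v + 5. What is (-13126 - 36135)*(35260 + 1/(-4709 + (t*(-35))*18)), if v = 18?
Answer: -33347565919879/19199 ≈ -1.7369e+9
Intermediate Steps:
t = 23 (t = 18 + 5 = 23)
(-13126 - 36135)*(35260 + 1/(-4709 + (t*(-35))*18)) = (-13126 - 36135)*(35260 + 1/(-4709 + (23*(-35))*18)) = -49261*(35260 + 1/(-4709 - 805*18)) = -49261*(35260 + 1/(-4709 - 14490)) = -49261*(35260 + 1/(-19199)) = -49261*(35260 - 1/19199) = -49261*676956739/19199 = -33347565919879/19199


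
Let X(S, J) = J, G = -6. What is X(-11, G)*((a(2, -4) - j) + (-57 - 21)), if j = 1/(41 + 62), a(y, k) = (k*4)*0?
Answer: 48210/103 ≈ 468.06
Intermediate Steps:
a(y, k) = 0 (a(y, k) = (4*k)*0 = 0)
j = 1/103 ≈ 0.0097087
X(-11, G)*((a(2, -4) - j) + (-57 - 21)) = -6*((0 - 1*1/103) + (-57 - 21)) = -6*((0 - 1/103) - 78) = -6*(-1/103 - 78) = -6*(-8035/103) = 48210/103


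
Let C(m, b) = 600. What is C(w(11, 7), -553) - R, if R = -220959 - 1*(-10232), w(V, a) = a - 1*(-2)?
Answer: 211327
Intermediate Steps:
w(V, a) = 2 + a (w(V, a) = a + 2 = 2 + a)
R = -210727 (R = -220959 + 10232 = -210727)
C(w(11, 7), -553) - R = 600 - 1*(-210727) = 600 + 210727 = 211327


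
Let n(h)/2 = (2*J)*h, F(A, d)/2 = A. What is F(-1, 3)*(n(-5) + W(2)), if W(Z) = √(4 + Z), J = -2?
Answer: -80 - 2*√6 ≈ -84.899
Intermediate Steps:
F(A, d) = 2*A
n(h) = -8*h (n(h) = 2*((2*(-2))*h) = 2*(-4*h) = -8*h)
F(-1, 3)*(n(-5) + W(2)) = (2*(-1))*(-8*(-5) + √(4 + 2)) = -2*(40 + √6) = -80 - 2*√6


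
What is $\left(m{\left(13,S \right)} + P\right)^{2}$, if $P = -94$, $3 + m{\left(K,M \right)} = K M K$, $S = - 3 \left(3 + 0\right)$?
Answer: $2617924$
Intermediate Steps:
$S = -9$ ($S = \left(-3\right) 3 = -9$)
$m{\left(K,M \right)} = -3 + M K^{2}$ ($m{\left(K,M \right)} = -3 + K M K = -3 + M K^{2}$)
$\left(m{\left(13,S \right)} + P\right)^{2} = \left(\left(-3 - 9 \cdot 13^{2}\right) - 94\right)^{2} = \left(\left(-3 - 1521\right) - 94\right)^{2} = \left(-1524 - 94\right)^{2} = \left(-1618\right)^{2} = 2617924$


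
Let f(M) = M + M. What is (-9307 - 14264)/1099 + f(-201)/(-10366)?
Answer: -121947594/5696117 ≈ -21.409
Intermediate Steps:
f(M) = 2*M
(-9307 - 14264)/1099 + f(-201)/(-10366) = (-9307 - 14264)/1099 + (2*(-201))/(-10366) = -23571*1/1099 - 402*(-1/10366) = -23571/1099 + 201/5183 = -121947594/5696117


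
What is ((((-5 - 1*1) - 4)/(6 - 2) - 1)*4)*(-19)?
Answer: 266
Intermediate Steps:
((((-5 - 1*1) - 4)/(6 - 2) - 1)*4)*(-19) = ((((-5 - 1) - 4)/4 - 1)*4)*(-19) = (((-6 - 4)*(1/4) - 1)*4)*(-19) = ((-10*1/4 - 1)*4)*(-19) = ((-5/2 - 1)*4)*(-19) = -7/2*4*(-19) = -14*(-19) = 266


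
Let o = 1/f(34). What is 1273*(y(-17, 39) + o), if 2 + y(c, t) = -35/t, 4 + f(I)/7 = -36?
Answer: -40327367/10920 ≈ -3693.0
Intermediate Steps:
f(I) = -280 (f(I) = -28 + 7*(-36) = -28 - 252 = -280)
y(c, t) = -2 - 35/t
o = -1/280 (o = 1/(-280) = -1/280 ≈ -0.0035714)
1273*(y(-17, 39) + o) = 1273*((-2 - 35/39) - 1/280) = 1273*(-113/39 - 1/280) = 1273*(-31679/10920) = -40327367/10920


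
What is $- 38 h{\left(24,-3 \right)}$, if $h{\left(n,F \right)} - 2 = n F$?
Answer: $2660$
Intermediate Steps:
$h{\left(n,F \right)} = 2 + F n$ ($h{\left(n,F \right)} = 2 + n F = 2 + F n$)
$- 38 h{\left(24,-3 \right)} = - 38 \left(2 - 72\right) = \left(-38\right) \left(-70\right) = 2660$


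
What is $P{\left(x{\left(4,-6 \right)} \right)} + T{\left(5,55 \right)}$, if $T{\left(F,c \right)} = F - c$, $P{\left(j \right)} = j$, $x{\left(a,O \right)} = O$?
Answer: $-56$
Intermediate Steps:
$P{\left(x{\left(4,-6 \right)} \right)} + T{\left(5,55 \right)} = -6 + \left(5 - 55\right) = -6 - 50 = -56$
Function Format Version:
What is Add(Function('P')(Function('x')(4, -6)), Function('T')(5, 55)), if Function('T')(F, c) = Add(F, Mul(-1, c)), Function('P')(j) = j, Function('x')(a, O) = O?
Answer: -56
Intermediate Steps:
Add(Function('P')(Function('x')(4, -6)), Function('T')(5, 55)) = Add(-6, Add(5, Mul(-1, 55))) = Add(-6, Add(5, -55)) = Add(-6, -50) = -56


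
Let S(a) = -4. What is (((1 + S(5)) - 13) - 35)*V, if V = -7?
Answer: 357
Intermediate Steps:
(((1 + S(5)) - 13) - 35)*V = (((1 - 4) - 13) - 35)*(-7) = ((-3 - 13) - 35)*(-7) = (-16 - 35)*(-7) = -51*(-7) = 357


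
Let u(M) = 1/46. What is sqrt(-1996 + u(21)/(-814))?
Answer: 5*I*sqrt(27984980969)/18722 ≈ 44.677*I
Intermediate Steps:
u(M) = 1/46
sqrt(-1996 + u(21)/(-814)) = sqrt(-1996 + (1/46)/(-814)) = sqrt(-1996 + (1/46)*(-1/814)) = sqrt(-1996 - 1/37444) = sqrt(-74738225/37444) = 5*I*sqrt(27984980969)/18722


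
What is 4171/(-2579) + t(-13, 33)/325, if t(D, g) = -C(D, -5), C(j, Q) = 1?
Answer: -1358154/838175 ≈ -1.6204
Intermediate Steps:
t(D, g) = -1 (t(D, g) = -1*1 = -1)
4171/(-2579) + t(-13, 33)/325 = 4171/(-2579) - 1/325 = 4171*(-1/2579) - 1*1/325 = -4171/2579 - 1/325 = -1358154/838175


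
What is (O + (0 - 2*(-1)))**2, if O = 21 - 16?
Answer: 49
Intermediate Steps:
O = 5
(O + (0 - 2*(-1)))**2 = (5 + (0 - 2*(-1)))**2 = (5 + (0 + 2))**2 = (5 + 2)**2 = 7**2 = 49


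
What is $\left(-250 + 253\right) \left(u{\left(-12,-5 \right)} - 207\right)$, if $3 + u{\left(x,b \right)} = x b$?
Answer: $-450$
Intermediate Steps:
$u{\left(x,b \right)} = -3 + b x$ ($u{\left(x,b \right)} = -3 + x b = -3 + b x$)
$\left(-250 + 253\right) \left(u{\left(-12,-5 \right)} - 207\right) = \left(-250 + 253\right) \left(\left(-3 - -60\right) - 207\right) = 3 \left(\left(-3 + 60\right) - 207\right) = 3 \left(57 - 207\right) = 3 \left(-150\right) = -450$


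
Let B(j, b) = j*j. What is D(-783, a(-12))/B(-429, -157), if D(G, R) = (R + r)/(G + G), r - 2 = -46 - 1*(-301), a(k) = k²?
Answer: -401/288208206 ≈ -1.3914e-6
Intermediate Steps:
B(j, b) = j²
r = 257 (r = 2 + (-46 - 1*(-301)) = 2 + (-46 + 301) = 2 + 255 = 257)
D(G, R) = (257 + R)/(2*G) (D(G, R) = (R + 257)/(G + G) = (257 + R)/((2*G)) = (257 + R)*(1/(2*G)) = (257 + R)/(2*G))
D(-783, a(-12))/B(-429, -157) = ((½)*(257 + (-12)²)/(-783))/((-429)²) = ((½)*(-1/783)*(257 + 144))/184041 = ((½)*(-1/783)*401)*(1/184041) = -401/1566*1/184041 = -401/288208206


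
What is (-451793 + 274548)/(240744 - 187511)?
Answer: -177245/53233 ≈ -3.3296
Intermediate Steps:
(-451793 + 274548)/(240744 - 187511) = -177245/53233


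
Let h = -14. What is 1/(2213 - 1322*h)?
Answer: 1/20721 ≈ 4.8260e-5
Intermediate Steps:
1/(2213 - 1322*h) = 1/(2213 - 1322*(-14)) = 1/(2213 + 18508) = 1/20721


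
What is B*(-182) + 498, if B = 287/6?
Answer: -24623/3 ≈ -8207.7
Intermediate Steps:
B = 287/6 (B = 287*(⅙) = 287/6 ≈ 47.833)
B*(-182) + 498 = (287/6)*(-182) + 498 = -26117/3 + 498 = -24623/3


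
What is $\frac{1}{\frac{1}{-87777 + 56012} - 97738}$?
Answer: $- \frac{31765}{3104647571} \approx -1.0231 \cdot 10^{-5}$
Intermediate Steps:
$\frac{1}{\frac{1}{-87777 + 56012} - 97738} = \frac{1}{\frac{1}{-31765} - 97738} = \frac{1}{- \frac{1}{31765} - 97738} = \frac{1}{- \frac{3104647571}{31765}} = - \frac{31765}{3104647571}$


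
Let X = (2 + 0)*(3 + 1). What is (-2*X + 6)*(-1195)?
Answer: 11950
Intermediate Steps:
X = 8 (X = 2*4 = 8)
(-2*X + 6)*(-1195) = (-2*8 + 6)*(-1195) = (-16 + 6)*(-1195) = -10*(-1195) = 11950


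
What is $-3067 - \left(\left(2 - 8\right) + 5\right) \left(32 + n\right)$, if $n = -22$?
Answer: $-3057$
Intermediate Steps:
$-3067 - \left(\left(2 - 8\right) + 5\right) \left(32 + n\right) = -3067 - \left(\left(2 - 8\right) + 5\right) \left(32 - 22\right) = -3067 - \left(-6 + 5\right) 10 = -3067 - \left(-1\right) 10 = -3067 - -10 = -3067 + 10 = -3057$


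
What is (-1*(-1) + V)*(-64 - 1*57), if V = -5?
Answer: 484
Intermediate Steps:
(-1*(-1) + V)*(-64 - 1*57) = (-1*(-1) - 5)*(-64 - 1*57) = (1 - 5)*(-64 - 57) = -4*(-121) = 484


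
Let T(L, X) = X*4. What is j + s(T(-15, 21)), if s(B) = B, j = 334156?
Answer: 334240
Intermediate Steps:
T(L, X) = 4*X
j + s(T(-15, 21)) = 334156 + 4*21 = 334156 + 84 = 334240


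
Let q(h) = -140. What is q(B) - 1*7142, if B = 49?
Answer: -7282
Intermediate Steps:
q(B) - 1*7142 = -140 - 1*7142 = -140 - 7142 = -7282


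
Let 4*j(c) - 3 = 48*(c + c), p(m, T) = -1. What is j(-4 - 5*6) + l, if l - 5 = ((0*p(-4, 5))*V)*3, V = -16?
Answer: -3241/4 ≈ -810.25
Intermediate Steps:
j(c) = ¾ + 24*c (j(c) = ¾ + (48*(c + c))/4 = ¾ + (48*(2*c))/4 = ¾ + (96*c)/4 = ¾ + 24*c)
l = 5 (l = 5 + ((0*(-1))*(-16))*3 = 5 + (0*(-16))*3 = 5 + 0*3 = 5 + 0 = 5)
j(-4 - 5*6) + l = (¾ + 24*(-4 - 5*6)) + 5 = (¾ + 24*(-4 - 30)) + 5 = (¾ + 24*(-34)) + 5 = (¾ - 816) + 5 = -3261/4 + 5 = -3241/4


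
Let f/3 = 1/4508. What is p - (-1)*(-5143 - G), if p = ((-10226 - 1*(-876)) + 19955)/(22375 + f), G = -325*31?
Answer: 497521400136/100866503 ≈ 4932.5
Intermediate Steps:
G = -10075
f = 3/4508 ≈ 0.00066548
p = 47807340/100866503 (p = ((-10226 - 1*(-876)) + 19955)/(22375 + 3/4508) = ((-10226 + 876) + 19955)/(100866503/4508) = (-9350 + 19955)*(4508/100866503) = 10605*(4508/100866503) = 47807340/100866503 ≈ 0.47397)
p - (-1)*(-5143 - G) = 47807340/100866503 - (-1)*(-5143 - 1*(-10075)) = 47807340/100866503 - (-1)*(-5143 + 10075) = 47807340/100866503 - (-1)*4932 = 47807340/100866503 - 1*(-4932) = 47807340/100866503 + 4932 = 497521400136/100866503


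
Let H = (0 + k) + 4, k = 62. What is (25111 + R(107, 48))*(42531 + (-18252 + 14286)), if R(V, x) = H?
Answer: 970951005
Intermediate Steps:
H = 66 (H = (0 + 62) + 4 = 62 + 4 = 66)
R(V, x) = 66
(25111 + R(107, 48))*(42531 + (-18252 + 14286)) = (25111 + 66)*(42531 + (-18252 + 14286)) = 25177*(42531 - 3966) = 25177*38565 = 970951005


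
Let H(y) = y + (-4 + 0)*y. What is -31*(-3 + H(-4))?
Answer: -279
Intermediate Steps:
H(y) = -3*y (H(y) = y - 4*y = -3*y)
-31*(-3 + H(-4)) = -31*(-3 - 3*(-4)) = -31*(-3 + 12) = -31*9 = -279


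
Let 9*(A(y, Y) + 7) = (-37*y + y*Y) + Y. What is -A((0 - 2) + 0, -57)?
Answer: -68/9 ≈ -7.5556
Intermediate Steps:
A(y, Y) = -7 - 37*y/9 + Y/9 + Y*y/9 (A(y, Y) = -7 + ((-37*y + y*Y) + Y)/9 = -7 + ((-37*y + Y*y) + Y)/9 = -7 + (Y - 37*y + Y*y)/9 = -7 + (-37*y/9 + Y/9 + Y*y/9) = -7 - 37*y/9 + Y/9 + Y*y/9)
-A((0 - 2) + 0, -57) = -(-7 - 37*((0 - 2) + 0)/9 + (1/9)*(-57) + (1/9)*(-57)*((0 - 2) + 0)) = -(-7 - 37*(-2 + 0)/9 - 19/3 + (1/9)*(-57)*(-2 + 0)) = -(-7 - 37/9*(-2) - 19/3 + (1/9)*(-57)*(-2)) = -(-7 + 74/9 - 19/3 + 38/3) = -1*68/9 = -68/9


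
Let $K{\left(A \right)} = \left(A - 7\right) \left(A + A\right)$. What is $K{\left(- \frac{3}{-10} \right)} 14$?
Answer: $- \frac{1407}{25} \approx -56.28$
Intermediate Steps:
$K{\left(A \right)} = 2 A \left(-7 + A\right)$ ($K{\left(A \right)} = \left(-7 + A\right) 2 A = 2 A \left(-7 + A\right)$)
$K{\left(- \frac{3}{-10} \right)} 14 = 2 \left(- \frac{3}{-10}\right) \left(-7 - \frac{3}{-10}\right) 14 = 2 \left(\left(-3\right) \left(- \frac{1}{10}\right)\right) \left(-7 - - \frac{3}{10}\right) 14 = 2 \cdot \frac{3}{10} \left(-7 + \frac{3}{10}\right) 14 = 2 \cdot \frac{3}{10} \left(- \frac{67}{10}\right) 14 = \left(- \frac{201}{50}\right) 14 = - \frac{1407}{25}$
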